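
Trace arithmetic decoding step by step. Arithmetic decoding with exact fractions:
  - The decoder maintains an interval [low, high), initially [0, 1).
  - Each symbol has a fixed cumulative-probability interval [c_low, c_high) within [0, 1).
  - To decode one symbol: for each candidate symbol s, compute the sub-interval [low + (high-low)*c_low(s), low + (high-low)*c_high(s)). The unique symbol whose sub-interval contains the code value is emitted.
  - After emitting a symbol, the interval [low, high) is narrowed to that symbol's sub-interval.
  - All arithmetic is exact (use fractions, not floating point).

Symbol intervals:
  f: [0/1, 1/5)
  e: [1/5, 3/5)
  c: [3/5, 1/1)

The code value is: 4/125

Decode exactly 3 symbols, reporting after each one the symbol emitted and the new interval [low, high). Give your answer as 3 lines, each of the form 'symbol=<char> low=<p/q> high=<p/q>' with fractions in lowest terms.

Answer: symbol=f low=0/1 high=1/5
symbol=f low=0/1 high=1/25
symbol=c low=3/125 high=1/25

Derivation:
Step 1: interval [0/1, 1/1), width = 1/1 - 0/1 = 1/1
  'f': [0/1 + 1/1*0/1, 0/1 + 1/1*1/5) = [0/1, 1/5) <- contains code 4/125
  'e': [0/1 + 1/1*1/5, 0/1 + 1/1*3/5) = [1/5, 3/5)
  'c': [0/1 + 1/1*3/5, 0/1 + 1/1*1/1) = [3/5, 1/1)
  emit 'f', narrow to [0/1, 1/5)
Step 2: interval [0/1, 1/5), width = 1/5 - 0/1 = 1/5
  'f': [0/1 + 1/5*0/1, 0/1 + 1/5*1/5) = [0/1, 1/25) <- contains code 4/125
  'e': [0/1 + 1/5*1/5, 0/1 + 1/5*3/5) = [1/25, 3/25)
  'c': [0/1 + 1/5*3/5, 0/1 + 1/5*1/1) = [3/25, 1/5)
  emit 'f', narrow to [0/1, 1/25)
Step 3: interval [0/1, 1/25), width = 1/25 - 0/1 = 1/25
  'f': [0/1 + 1/25*0/1, 0/1 + 1/25*1/5) = [0/1, 1/125)
  'e': [0/1 + 1/25*1/5, 0/1 + 1/25*3/5) = [1/125, 3/125)
  'c': [0/1 + 1/25*3/5, 0/1 + 1/25*1/1) = [3/125, 1/25) <- contains code 4/125
  emit 'c', narrow to [3/125, 1/25)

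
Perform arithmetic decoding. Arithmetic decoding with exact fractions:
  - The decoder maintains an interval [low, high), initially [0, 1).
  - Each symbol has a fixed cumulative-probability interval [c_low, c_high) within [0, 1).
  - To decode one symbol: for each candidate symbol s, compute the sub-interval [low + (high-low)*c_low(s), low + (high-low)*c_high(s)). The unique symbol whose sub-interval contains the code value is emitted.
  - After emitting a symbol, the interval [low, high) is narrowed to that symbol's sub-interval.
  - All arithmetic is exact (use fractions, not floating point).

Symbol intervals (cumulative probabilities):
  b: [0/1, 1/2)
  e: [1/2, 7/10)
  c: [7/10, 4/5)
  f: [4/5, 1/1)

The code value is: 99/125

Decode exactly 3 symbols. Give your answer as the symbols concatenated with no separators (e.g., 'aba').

Step 1: interval [0/1, 1/1), width = 1/1 - 0/1 = 1/1
  'b': [0/1 + 1/1*0/1, 0/1 + 1/1*1/2) = [0/1, 1/2)
  'e': [0/1 + 1/1*1/2, 0/1 + 1/1*7/10) = [1/2, 7/10)
  'c': [0/1 + 1/1*7/10, 0/1 + 1/1*4/5) = [7/10, 4/5) <- contains code 99/125
  'f': [0/1 + 1/1*4/5, 0/1 + 1/1*1/1) = [4/5, 1/1)
  emit 'c', narrow to [7/10, 4/5)
Step 2: interval [7/10, 4/5), width = 4/5 - 7/10 = 1/10
  'b': [7/10 + 1/10*0/1, 7/10 + 1/10*1/2) = [7/10, 3/4)
  'e': [7/10 + 1/10*1/2, 7/10 + 1/10*7/10) = [3/4, 77/100)
  'c': [7/10 + 1/10*7/10, 7/10 + 1/10*4/5) = [77/100, 39/50)
  'f': [7/10 + 1/10*4/5, 7/10 + 1/10*1/1) = [39/50, 4/5) <- contains code 99/125
  emit 'f', narrow to [39/50, 4/5)
Step 3: interval [39/50, 4/5), width = 4/5 - 39/50 = 1/50
  'b': [39/50 + 1/50*0/1, 39/50 + 1/50*1/2) = [39/50, 79/100)
  'e': [39/50 + 1/50*1/2, 39/50 + 1/50*7/10) = [79/100, 397/500) <- contains code 99/125
  'c': [39/50 + 1/50*7/10, 39/50 + 1/50*4/5) = [397/500, 199/250)
  'f': [39/50 + 1/50*4/5, 39/50 + 1/50*1/1) = [199/250, 4/5)
  emit 'e', narrow to [79/100, 397/500)

Answer: cfe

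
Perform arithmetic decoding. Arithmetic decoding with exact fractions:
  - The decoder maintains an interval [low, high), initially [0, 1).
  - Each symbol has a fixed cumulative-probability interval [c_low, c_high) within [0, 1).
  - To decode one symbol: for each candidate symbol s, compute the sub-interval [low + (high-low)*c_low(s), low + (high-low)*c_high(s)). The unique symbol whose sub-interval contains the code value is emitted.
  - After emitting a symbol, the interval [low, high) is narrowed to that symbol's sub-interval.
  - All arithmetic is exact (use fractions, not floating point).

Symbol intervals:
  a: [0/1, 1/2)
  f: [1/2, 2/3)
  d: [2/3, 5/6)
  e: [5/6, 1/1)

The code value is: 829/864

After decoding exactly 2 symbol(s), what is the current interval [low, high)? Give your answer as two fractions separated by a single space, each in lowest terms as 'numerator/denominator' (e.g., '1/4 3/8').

Answer: 17/18 35/36

Derivation:
Step 1: interval [0/1, 1/1), width = 1/1 - 0/1 = 1/1
  'a': [0/1 + 1/1*0/1, 0/1 + 1/1*1/2) = [0/1, 1/2)
  'f': [0/1 + 1/1*1/2, 0/1 + 1/1*2/3) = [1/2, 2/3)
  'd': [0/1 + 1/1*2/3, 0/1 + 1/1*5/6) = [2/3, 5/6)
  'e': [0/1 + 1/1*5/6, 0/1 + 1/1*1/1) = [5/6, 1/1) <- contains code 829/864
  emit 'e', narrow to [5/6, 1/1)
Step 2: interval [5/6, 1/1), width = 1/1 - 5/6 = 1/6
  'a': [5/6 + 1/6*0/1, 5/6 + 1/6*1/2) = [5/6, 11/12)
  'f': [5/6 + 1/6*1/2, 5/6 + 1/6*2/3) = [11/12, 17/18)
  'd': [5/6 + 1/6*2/3, 5/6 + 1/6*5/6) = [17/18, 35/36) <- contains code 829/864
  'e': [5/6 + 1/6*5/6, 5/6 + 1/6*1/1) = [35/36, 1/1)
  emit 'd', narrow to [17/18, 35/36)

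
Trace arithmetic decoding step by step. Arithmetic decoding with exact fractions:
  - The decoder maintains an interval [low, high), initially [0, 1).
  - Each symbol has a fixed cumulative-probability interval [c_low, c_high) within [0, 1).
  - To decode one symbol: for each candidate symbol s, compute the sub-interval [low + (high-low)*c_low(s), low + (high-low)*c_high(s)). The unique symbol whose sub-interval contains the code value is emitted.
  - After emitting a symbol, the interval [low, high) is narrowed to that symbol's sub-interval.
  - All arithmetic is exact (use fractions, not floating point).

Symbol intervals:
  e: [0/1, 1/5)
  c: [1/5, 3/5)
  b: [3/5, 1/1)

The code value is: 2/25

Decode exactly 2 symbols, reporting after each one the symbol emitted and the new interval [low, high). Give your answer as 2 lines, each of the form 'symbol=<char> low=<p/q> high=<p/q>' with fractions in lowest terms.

Answer: symbol=e low=0/1 high=1/5
symbol=c low=1/25 high=3/25

Derivation:
Step 1: interval [0/1, 1/1), width = 1/1 - 0/1 = 1/1
  'e': [0/1 + 1/1*0/1, 0/1 + 1/1*1/5) = [0/1, 1/5) <- contains code 2/25
  'c': [0/1 + 1/1*1/5, 0/1 + 1/1*3/5) = [1/5, 3/5)
  'b': [0/1 + 1/1*3/5, 0/1 + 1/1*1/1) = [3/5, 1/1)
  emit 'e', narrow to [0/1, 1/5)
Step 2: interval [0/1, 1/5), width = 1/5 - 0/1 = 1/5
  'e': [0/1 + 1/5*0/1, 0/1 + 1/5*1/5) = [0/1, 1/25)
  'c': [0/1 + 1/5*1/5, 0/1 + 1/5*3/5) = [1/25, 3/25) <- contains code 2/25
  'b': [0/1 + 1/5*3/5, 0/1 + 1/5*1/1) = [3/25, 1/5)
  emit 'c', narrow to [1/25, 3/25)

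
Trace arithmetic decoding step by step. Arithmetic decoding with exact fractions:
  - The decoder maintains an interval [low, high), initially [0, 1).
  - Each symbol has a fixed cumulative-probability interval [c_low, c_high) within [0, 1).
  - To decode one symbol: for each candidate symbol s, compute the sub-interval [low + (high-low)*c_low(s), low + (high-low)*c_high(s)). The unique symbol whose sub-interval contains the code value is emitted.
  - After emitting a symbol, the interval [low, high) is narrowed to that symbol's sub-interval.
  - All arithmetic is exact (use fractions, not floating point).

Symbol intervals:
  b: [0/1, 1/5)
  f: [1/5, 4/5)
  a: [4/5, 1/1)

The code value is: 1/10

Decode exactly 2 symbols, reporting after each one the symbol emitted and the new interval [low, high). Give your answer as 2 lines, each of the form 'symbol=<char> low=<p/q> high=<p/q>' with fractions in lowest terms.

Answer: symbol=b low=0/1 high=1/5
symbol=f low=1/25 high=4/25

Derivation:
Step 1: interval [0/1, 1/1), width = 1/1 - 0/1 = 1/1
  'b': [0/1 + 1/1*0/1, 0/1 + 1/1*1/5) = [0/1, 1/5) <- contains code 1/10
  'f': [0/1 + 1/1*1/5, 0/1 + 1/1*4/5) = [1/5, 4/5)
  'a': [0/1 + 1/1*4/5, 0/1 + 1/1*1/1) = [4/5, 1/1)
  emit 'b', narrow to [0/1, 1/5)
Step 2: interval [0/1, 1/5), width = 1/5 - 0/1 = 1/5
  'b': [0/1 + 1/5*0/1, 0/1 + 1/5*1/5) = [0/1, 1/25)
  'f': [0/1 + 1/5*1/5, 0/1 + 1/5*4/5) = [1/25, 4/25) <- contains code 1/10
  'a': [0/1 + 1/5*4/5, 0/1 + 1/5*1/1) = [4/25, 1/5)
  emit 'f', narrow to [1/25, 4/25)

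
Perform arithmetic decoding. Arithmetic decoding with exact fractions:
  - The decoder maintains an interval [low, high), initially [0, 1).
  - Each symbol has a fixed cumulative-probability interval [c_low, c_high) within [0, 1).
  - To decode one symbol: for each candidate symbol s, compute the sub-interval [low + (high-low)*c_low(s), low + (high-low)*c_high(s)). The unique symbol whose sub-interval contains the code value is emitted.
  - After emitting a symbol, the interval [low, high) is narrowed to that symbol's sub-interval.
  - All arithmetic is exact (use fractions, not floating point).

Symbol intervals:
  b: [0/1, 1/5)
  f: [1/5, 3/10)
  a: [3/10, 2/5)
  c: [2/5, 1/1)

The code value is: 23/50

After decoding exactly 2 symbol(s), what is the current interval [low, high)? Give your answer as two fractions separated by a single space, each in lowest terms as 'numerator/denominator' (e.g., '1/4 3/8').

Answer: 2/5 13/25

Derivation:
Step 1: interval [0/1, 1/1), width = 1/1 - 0/1 = 1/1
  'b': [0/1 + 1/1*0/1, 0/1 + 1/1*1/5) = [0/1, 1/5)
  'f': [0/1 + 1/1*1/5, 0/1 + 1/1*3/10) = [1/5, 3/10)
  'a': [0/1 + 1/1*3/10, 0/1 + 1/1*2/5) = [3/10, 2/5)
  'c': [0/1 + 1/1*2/5, 0/1 + 1/1*1/1) = [2/5, 1/1) <- contains code 23/50
  emit 'c', narrow to [2/5, 1/1)
Step 2: interval [2/5, 1/1), width = 1/1 - 2/5 = 3/5
  'b': [2/5 + 3/5*0/1, 2/5 + 3/5*1/5) = [2/5, 13/25) <- contains code 23/50
  'f': [2/5 + 3/5*1/5, 2/5 + 3/5*3/10) = [13/25, 29/50)
  'a': [2/5 + 3/5*3/10, 2/5 + 3/5*2/5) = [29/50, 16/25)
  'c': [2/5 + 3/5*2/5, 2/5 + 3/5*1/1) = [16/25, 1/1)
  emit 'b', narrow to [2/5, 13/25)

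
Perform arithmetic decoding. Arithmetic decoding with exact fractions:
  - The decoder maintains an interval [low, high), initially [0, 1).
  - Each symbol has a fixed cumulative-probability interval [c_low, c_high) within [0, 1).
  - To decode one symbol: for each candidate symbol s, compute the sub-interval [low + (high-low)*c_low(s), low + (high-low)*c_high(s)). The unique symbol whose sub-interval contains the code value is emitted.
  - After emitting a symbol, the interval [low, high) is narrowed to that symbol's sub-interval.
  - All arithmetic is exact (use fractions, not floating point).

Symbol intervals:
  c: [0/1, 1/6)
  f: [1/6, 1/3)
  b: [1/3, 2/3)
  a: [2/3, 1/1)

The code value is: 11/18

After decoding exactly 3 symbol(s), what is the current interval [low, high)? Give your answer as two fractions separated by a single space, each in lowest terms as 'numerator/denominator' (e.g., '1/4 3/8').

Answer: 16/27 17/27

Derivation:
Step 1: interval [0/1, 1/1), width = 1/1 - 0/1 = 1/1
  'c': [0/1 + 1/1*0/1, 0/1 + 1/1*1/6) = [0/1, 1/6)
  'f': [0/1 + 1/1*1/6, 0/1 + 1/1*1/3) = [1/6, 1/3)
  'b': [0/1 + 1/1*1/3, 0/1 + 1/1*2/3) = [1/3, 2/3) <- contains code 11/18
  'a': [0/1 + 1/1*2/3, 0/1 + 1/1*1/1) = [2/3, 1/1)
  emit 'b', narrow to [1/3, 2/3)
Step 2: interval [1/3, 2/3), width = 2/3 - 1/3 = 1/3
  'c': [1/3 + 1/3*0/1, 1/3 + 1/3*1/6) = [1/3, 7/18)
  'f': [1/3 + 1/3*1/6, 1/3 + 1/3*1/3) = [7/18, 4/9)
  'b': [1/3 + 1/3*1/3, 1/3 + 1/3*2/3) = [4/9, 5/9)
  'a': [1/3 + 1/3*2/3, 1/3 + 1/3*1/1) = [5/9, 2/3) <- contains code 11/18
  emit 'a', narrow to [5/9, 2/3)
Step 3: interval [5/9, 2/3), width = 2/3 - 5/9 = 1/9
  'c': [5/9 + 1/9*0/1, 5/9 + 1/9*1/6) = [5/9, 31/54)
  'f': [5/9 + 1/9*1/6, 5/9 + 1/9*1/3) = [31/54, 16/27)
  'b': [5/9 + 1/9*1/3, 5/9 + 1/9*2/3) = [16/27, 17/27) <- contains code 11/18
  'a': [5/9 + 1/9*2/3, 5/9 + 1/9*1/1) = [17/27, 2/3)
  emit 'b', narrow to [16/27, 17/27)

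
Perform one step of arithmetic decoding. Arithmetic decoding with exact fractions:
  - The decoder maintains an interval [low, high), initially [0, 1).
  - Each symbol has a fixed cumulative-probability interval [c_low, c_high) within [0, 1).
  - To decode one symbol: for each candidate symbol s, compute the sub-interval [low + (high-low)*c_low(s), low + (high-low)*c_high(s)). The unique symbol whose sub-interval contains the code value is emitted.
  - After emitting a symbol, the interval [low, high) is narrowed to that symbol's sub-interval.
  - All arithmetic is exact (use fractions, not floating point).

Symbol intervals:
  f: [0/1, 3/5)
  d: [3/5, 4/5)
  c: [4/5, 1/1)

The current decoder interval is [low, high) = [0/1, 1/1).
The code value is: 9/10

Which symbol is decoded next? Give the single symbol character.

Answer: c

Derivation:
Interval width = high − low = 1/1 − 0/1 = 1/1
Scaled code = (code − low) / width = (9/10 − 0/1) / 1/1 = 9/10
  f: [0/1, 3/5) 
  d: [3/5, 4/5) 
  c: [4/5, 1/1) ← scaled code falls here ✓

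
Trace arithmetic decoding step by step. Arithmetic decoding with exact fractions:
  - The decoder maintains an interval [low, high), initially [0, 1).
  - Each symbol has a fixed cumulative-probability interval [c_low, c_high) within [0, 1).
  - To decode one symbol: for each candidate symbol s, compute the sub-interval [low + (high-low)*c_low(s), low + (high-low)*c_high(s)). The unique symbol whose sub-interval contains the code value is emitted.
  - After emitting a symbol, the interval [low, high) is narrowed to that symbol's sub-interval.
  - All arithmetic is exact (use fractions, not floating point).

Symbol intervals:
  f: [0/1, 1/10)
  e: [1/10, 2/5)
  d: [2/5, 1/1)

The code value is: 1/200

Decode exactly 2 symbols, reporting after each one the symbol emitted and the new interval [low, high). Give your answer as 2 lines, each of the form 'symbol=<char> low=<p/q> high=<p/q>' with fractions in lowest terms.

Step 1: interval [0/1, 1/1), width = 1/1 - 0/1 = 1/1
  'f': [0/1 + 1/1*0/1, 0/1 + 1/1*1/10) = [0/1, 1/10) <- contains code 1/200
  'e': [0/1 + 1/1*1/10, 0/1 + 1/1*2/5) = [1/10, 2/5)
  'd': [0/1 + 1/1*2/5, 0/1 + 1/1*1/1) = [2/5, 1/1)
  emit 'f', narrow to [0/1, 1/10)
Step 2: interval [0/1, 1/10), width = 1/10 - 0/1 = 1/10
  'f': [0/1 + 1/10*0/1, 0/1 + 1/10*1/10) = [0/1, 1/100) <- contains code 1/200
  'e': [0/1 + 1/10*1/10, 0/1 + 1/10*2/5) = [1/100, 1/25)
  'd': [0/1 + 1/10*2/5, 0/1 + 1/10*1/1) = [1/25, 1/10)
  emit 'f', narrow to [0/1, 1/100)

Answer: symbol=f low=0/1 high=1/10
symbol=f low=0/1 high=1/100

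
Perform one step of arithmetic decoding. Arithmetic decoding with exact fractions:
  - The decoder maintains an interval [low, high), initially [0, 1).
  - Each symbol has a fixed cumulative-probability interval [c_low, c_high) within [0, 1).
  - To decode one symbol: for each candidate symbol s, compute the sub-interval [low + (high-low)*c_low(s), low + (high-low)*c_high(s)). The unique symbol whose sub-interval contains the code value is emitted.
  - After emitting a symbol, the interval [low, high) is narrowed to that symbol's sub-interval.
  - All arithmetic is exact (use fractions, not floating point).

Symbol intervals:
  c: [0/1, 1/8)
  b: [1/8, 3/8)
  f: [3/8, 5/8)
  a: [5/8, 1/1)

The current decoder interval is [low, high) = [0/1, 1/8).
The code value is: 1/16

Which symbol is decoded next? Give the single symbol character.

Interval width = high − low = 1/8 − 0/1 = 1/8
Scaled code = (code − low) / width = (1/16 − 0/1) / 1/8 = 1/2
  c: [0/1, 1/8) 
  b: [1/8, 3/8) 
  f: [3/8, 5/8) ← scaled code falls here ✓
  a: [5/8, 1/1) 

Answer: f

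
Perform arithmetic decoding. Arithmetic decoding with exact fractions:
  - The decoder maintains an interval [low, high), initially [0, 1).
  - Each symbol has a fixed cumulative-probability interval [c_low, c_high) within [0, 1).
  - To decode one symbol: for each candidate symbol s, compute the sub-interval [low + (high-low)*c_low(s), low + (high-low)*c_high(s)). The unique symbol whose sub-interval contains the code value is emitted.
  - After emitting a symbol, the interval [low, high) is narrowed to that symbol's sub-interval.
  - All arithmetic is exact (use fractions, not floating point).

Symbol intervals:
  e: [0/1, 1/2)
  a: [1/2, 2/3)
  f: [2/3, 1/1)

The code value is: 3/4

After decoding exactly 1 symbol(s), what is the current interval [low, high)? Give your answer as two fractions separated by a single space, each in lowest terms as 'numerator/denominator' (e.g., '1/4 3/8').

Step 1: interval [0/1, 1/1), width = 1/1 - 0/1 = 1/1
  'e': [0/1 + 1/1*0/1, 0/1 + 1/1*1/2) = [0/1, 1/2)
  'a': [0/1 + 1/1*1/2, 0/1 + 1/1*2/3) = [1/2, 2/3)
  'f': [0/1 + 1/1*2/3, 0/1 + 1/1*1/1) = [2/3, 1/1) <- contains code 3/4
  emit 'f', narrow to [2/3, 1/1)

Answer: 2/3 1/1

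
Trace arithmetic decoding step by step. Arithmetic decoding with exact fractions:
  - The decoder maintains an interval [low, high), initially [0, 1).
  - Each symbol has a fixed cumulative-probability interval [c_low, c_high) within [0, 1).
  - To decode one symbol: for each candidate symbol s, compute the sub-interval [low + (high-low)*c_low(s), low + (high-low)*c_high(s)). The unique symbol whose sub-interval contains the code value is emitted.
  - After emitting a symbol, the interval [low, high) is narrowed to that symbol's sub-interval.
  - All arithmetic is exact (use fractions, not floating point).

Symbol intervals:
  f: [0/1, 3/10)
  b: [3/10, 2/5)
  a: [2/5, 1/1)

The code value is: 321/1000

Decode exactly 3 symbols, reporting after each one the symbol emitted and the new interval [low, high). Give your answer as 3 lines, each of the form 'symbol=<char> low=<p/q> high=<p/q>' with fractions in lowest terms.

Answer: symbol=b low=3/10 high=2/5
symbol=f low=3/10 high=33/100
symbol=a low=39/125 high=33/100

Derivation:
Step 1: interval [0/1, 1/1), width = 1/1 - 0/1 = 1/1
  'f': [0/1 + 1/1*0/1, 0/1 + 1/1*3/10) = [0/1, 3/10)
  'b': [0/1 + 1/1*3/10, 0/1 + 1/1*2/5) = [3/10, 2/5) <- contains code 321/1000
  'a': [0/1 + 1/1*2/5, 0/1 + 1/1*1/1) = [2/5, 1/1)
  emit 'b', narrow to [3/10, 2/5)
Step 2: interval [3/10, 2/5), width = 2/5 - 3/10 = 1/10
  'f': [3/10 + 1/10*0/1, 3/10 + 1/10*3/10) = [3/10, 33/100) <- contains code 321/1000
  'b': [3/10 + 1/10*3/10, 3/10 + 1/10*2/5) = [33/100, 17/50)
  'a': [3/10 + 1/10*2/5, 3/10 + 1/10*1/1) = [17/50, 2/5)
  emit 'f', narrow to [3/10, 33/100)
Step 3: interval [3/10, 33/100), width = 33/100 - 3/10 = 3/100
  'f': [3/10 + 3/100*0/1, 3/10 + 3/100*3/10) = [3/10, 309/1000)
  'b': [3/10 + 3/100*3/10, 3/10 + 3/100*2/5) = [309/1000, 39/125)
  'a': [3/10 + 3/100*2/5, 3/10 + 3/100*1/1) = [39/125, 33/100) <- contains code 321/1000
  emit 'a', narrow to [39/125, 33/100)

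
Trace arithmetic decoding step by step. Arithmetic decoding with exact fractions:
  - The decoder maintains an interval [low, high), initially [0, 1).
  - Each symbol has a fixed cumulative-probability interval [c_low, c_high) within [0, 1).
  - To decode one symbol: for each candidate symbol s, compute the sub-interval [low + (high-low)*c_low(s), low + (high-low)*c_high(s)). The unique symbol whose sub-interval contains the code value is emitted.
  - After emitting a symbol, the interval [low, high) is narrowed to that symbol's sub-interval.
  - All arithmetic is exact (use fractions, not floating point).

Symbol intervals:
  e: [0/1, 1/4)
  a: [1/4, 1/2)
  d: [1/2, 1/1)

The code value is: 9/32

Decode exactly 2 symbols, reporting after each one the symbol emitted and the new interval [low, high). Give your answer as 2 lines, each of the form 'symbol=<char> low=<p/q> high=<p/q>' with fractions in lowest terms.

Answer: symbol=a low=1/4 high=1/2
symbol=e low=1/4 high=5/16

Derivation:
Step 1: interval [0/1, 1/1), width = 1/1 - 0/1 = 1/1
  'e': [0/1 + 1/1*0/1, 0/1 + 1/1*1/4) = [0/1, 1/4)
  'a': [0/1 + 1/1*1/4, 0/1 + 1/1*1/2) = [1/4, 1/2) <- contains code 9/32
  'd': [0/1 + 1/1*1/2, 0/1 + 1/1*1/1) = [1/2, 1/1)
  emit 'a', narrow to [1/4, 1/2)
Step 2: interval [1/4, 1/2), width = 1/2 - 1/4 = 1/4
  'e': [1/4 + 1/4*0/1, 1/4 + 1/4*1/4) = [1/4, 5/16) <- contains code 9/32
  'a': [1/4 + 1/4*1/4, 1/4 + 1/4*1/2) = [5/16, 3/8)
  'd': [1/4 + 1/4*1/2, 1/4 + 1/4*1/1) = [3/8, 1/2)
  emit 'e', narrow to [1/4, 5/16)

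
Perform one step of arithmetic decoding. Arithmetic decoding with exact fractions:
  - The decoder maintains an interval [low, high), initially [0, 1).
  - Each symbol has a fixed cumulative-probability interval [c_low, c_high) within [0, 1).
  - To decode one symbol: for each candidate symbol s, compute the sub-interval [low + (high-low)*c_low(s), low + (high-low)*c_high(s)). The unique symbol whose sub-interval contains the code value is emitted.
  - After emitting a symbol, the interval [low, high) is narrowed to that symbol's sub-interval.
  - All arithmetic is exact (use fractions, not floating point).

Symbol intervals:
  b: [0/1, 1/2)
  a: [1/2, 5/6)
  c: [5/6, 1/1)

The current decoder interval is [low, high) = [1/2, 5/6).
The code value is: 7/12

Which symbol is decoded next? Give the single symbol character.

Answer: b

Derivation:
Interval width = high − low = 5/6 − 1/2 = 1/3
Scaled code = (code − low) / width = (7/12 − 1/2) / 1/3 = 1/4
  b: [0/1, 1/2) ← scaled code falls here ✓
  a: [1/2, 5/6) 
  c: [5/6, 1/1) 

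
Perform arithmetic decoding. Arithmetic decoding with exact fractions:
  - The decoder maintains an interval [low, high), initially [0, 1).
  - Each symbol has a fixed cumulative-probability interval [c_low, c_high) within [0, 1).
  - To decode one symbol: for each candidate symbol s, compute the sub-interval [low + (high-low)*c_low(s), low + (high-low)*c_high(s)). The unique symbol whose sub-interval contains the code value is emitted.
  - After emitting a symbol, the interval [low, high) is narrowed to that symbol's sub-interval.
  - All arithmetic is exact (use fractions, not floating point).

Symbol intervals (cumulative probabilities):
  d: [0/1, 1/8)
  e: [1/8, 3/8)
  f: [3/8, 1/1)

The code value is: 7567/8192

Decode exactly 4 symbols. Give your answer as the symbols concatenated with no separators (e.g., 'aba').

Step 1: interval [0/1, 1/1), width = 1/1 - 0/1 = 1/1
  'd': [0/1 + 1/1*0/1, 0/1 + 1/1*1/8) = [0/1, 1/8)
  'e': [0/1 + 1/1*1/8, 0/1 + 1/1*3/8) = [1/8, 3/8)
  'f': [0/1 + 1/1*3/8, 0/1 + 1/1*1/1) = [3/8, 1/1) <- contains code 7567/8192
  emit 'f', narrow to [3/8, 1/1)
Step 2: interval [3/8, 1/1), width = 1/1 - 3/8 = 5/8
  'd': [3/8 + 5/8*0/1, 3/8 + 5/8*1/8) = [3/8, 29/64)
  'e': [3/8 + 5/8*1/8, 3/8 + 5/8*3/8) = [29/64, 39/64)
  'f': [3/8 + 5/8*3/8, 3/8 + 5/8*1/1) = [39/64, 1/1) <- contains code 7567/8192
  emit 'f', narrow to [39/64, 1/1)
Step 3: interval [39/64, 1/1), width = 1/1 - 39/64 = 25/64
  'd': [39/64 + 25/64*0/1, 39/64 + 25/64*1/8) = [39/64, 337/512)
  'e': [39/64 + 25/64*1/8, 39/64 + 25/64*3/8) = [337/512, 387/512)
  'f': [39/64 + 25/64*3/8, 39/64 + 25/64*1/1) = [387/512, 1/1) <- contains code 7567/8192
  emit 'f', narrow to [387/512, 1/1)
Step 4: interval [387/512, 1/1), width = 1/1 - 387/512 = 125/512
  'd': [387/512 + 125/512*0/1, 387/512 + 125/512*1/8) = [387/512, 3221/4096)
  'e': [387/512 + 125/512*1/8, 387/512 + 125/512*3/8) = [3221/4096, 3471/4096)
  'f': [387/512 + 125/512*3/8, 387/512 + 125/512*1/1) = [3471/4096, 1/1) <- contains code 7567/8192
  emit 'f', narrow to [3471/4096, 1/1)

Answer: ffff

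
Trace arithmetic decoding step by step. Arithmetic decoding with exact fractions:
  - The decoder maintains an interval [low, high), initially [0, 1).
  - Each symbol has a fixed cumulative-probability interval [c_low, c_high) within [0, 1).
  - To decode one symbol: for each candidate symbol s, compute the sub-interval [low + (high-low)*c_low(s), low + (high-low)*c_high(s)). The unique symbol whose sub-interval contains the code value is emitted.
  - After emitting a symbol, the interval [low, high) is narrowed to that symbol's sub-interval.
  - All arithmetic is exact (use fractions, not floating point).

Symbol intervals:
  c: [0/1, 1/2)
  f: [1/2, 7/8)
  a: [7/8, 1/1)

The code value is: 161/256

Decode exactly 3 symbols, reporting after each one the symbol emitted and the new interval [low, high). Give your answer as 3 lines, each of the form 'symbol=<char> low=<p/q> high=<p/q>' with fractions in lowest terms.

Answer: symbol=f low=1/2 high=7/8
symbol=c low=1/2 high=11/16
symbol=f low=19/32 high=85/128

Derivation:
Step 1: interval [0/1, 1/1), width = 1/1 - 0/1 = 1/1
  'c': [0/1 + 1/1*0/1, 0/1 + 1/1*1/2) = [0/1, 1/2)
  'f': [0/1 + 1/1*1/2, 0/1 + 1/1*7/8) = [1/2, 7/8) <- contains code 161/256
  'a': [0/1 + 1/1*7/8, 0/1 + 1/1*1/1) = [7/8, 1/1)
  emit 'f', narrow to [1/2, 7/8)
Step 2: interval [1/2, 7/8), width = 7/8 - 1/2 = 3/8
  'c': [1/2 + 3/8*0/1, 1/2 + 3/8*1/2) = [1/2, 11/16) <- contains code 161/256
  'f': [1/2 + 3/8*1/2, 1/2 + 3/8*7/8) = [11/16, 53/64)
  'a': [1/2 + 3/8*7/8, 1/2 + 3/8*1/1) = [53/64, 7/8)
  emit 'c', narrow to [1/2, 11/16)
Step 3: interval [1/2, 11/16), width = 11/16 - 1/2 = 3/16
  'c': [1/2 + 3/16*0/1, 1/2 + 3/16*1/2) = [1/2, 19/32)
  'f': [1/2 + 3/16*1/2, 1/2 + 3/16*7/8) = [19/32, 85/128) <- contains code 161/256
  'a': [1/2 + 3/16*7/8, 1/2 + 3/16*1/1) = [85/128, 11/16)
  emit 'f', narrow to [19/32, 85/128)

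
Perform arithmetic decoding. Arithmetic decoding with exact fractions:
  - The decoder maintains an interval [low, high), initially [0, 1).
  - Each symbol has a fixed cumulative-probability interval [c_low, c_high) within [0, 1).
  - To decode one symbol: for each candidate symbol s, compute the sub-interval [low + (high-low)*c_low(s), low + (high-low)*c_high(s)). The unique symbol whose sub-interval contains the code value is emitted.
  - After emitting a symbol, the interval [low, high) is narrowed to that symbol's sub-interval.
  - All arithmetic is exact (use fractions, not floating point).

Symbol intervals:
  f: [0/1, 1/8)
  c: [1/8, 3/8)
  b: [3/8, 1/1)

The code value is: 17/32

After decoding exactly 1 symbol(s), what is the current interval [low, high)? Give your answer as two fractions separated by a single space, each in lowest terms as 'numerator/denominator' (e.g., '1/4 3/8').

Step 1: interval [0/1, 1/1), width = 1/1 - 0/1 = 1/1
  'f': [0/1 + 1/1*0/1, 0/1 + 1/1*1/8) = [0/1, 1/8)
  'c': [0/1 + 1/1*1/8, 0/1 + 1/1*3/8) = [1/8, 3/8)
  'b': [0/1 + 1/1*3/8, 0/1 + 1/1*1/1) = [3/8, 1/1) <- contains code 17/32
  emit 'b', narrow to [3/8, 1/1)

Answer: 3/8 1/1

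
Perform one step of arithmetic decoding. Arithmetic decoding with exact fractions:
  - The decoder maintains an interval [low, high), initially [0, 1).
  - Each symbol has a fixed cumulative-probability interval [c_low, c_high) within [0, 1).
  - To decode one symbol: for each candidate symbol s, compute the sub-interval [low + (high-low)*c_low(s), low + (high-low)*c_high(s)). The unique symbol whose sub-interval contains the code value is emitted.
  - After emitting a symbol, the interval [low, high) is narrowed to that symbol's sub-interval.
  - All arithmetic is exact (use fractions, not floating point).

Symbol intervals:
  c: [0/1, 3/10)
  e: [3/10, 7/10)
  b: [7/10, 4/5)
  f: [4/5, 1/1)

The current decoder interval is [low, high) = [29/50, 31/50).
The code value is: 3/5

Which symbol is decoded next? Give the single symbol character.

Interval width = high − low = 31/50 − 29/50 = 1/25
Scaled code = (code − low) / width = (3/5 − 29/50) / 1/25 = 1/2
  c: [0/1, 3/10) 
  e: [3/10, 7/10) ← scaled code falls here ✓
  b: [7/10, 4/5) 
  f: [4/5, 1/1) 

Answer: e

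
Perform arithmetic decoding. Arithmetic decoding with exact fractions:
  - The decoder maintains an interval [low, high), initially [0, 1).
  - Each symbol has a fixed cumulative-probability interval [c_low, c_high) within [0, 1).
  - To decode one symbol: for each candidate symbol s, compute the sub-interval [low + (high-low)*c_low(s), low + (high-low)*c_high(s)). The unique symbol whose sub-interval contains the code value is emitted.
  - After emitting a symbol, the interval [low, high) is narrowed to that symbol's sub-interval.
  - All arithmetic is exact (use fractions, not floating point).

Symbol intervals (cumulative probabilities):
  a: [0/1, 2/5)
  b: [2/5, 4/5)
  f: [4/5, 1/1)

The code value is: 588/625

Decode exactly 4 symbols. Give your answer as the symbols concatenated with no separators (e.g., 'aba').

Step 1: interval [0/1, 1/1), width = 1/1 - 0/1 = 1/1
  'a': [0/1 + 1/1*0/1, 0/1 + 1/1*2/5) = [0/1, 2/5)
  'b': [0/1 + 1/1*2/5, 0/1 + 1/1*4/5) = [2/5, 4/5)
  'f': [0/1 + 1/1*4/5, 0/1 + 1/1*1/1) = [4/5, 1/1) <- contains code 588/625
  emit 'f', narrow to [4/5, 1/1)
Step 2: interval [4/5, 1/1), width = 1/1 - 4/5 = 1/5
  'a': [4/5 + 1/5*0/1, 4/5 + 1/5*2/5) = [4/5, 22/25)
  'b': [4/5 + 1/5*2/5, 4/5 + 1/5*4/5) = [22/25, 24/25) <- contains code 588/625
  'f': [4/5 + 1/5*4/5, 4/5 + 1/5*1/1) = [24/25, 1/1)
  emit 'b', narrow to [22/25, 24/25)
Step 3: interval [22/25, 24/25), width = 24/25 - 22/25 = 2/25
  'a': [22/25 + 2/25*0/1, 22/25 + 2/25*2/5) = [22/25, 114/125)
  'b': [22/25 + 2/25*2/5, 22/25 + 2/25*4/5) = [114/125, 118/125) <- contains code 588/625
  'f': [22/25 + 2/25*4/5, 22/25 + 2/25*1/1) = [118/125, 24/25)
  emit 'b', narrow to [114/125, 118/125)
Step 4: interval [114/125, 118/125), width = 118/125 - 114/125 = 4/125
  'a': [114/125 + 4/125*0/1, 114/125 + 4/125*2/5) = [114/125, 578/625)
  'b': [114/125 + 4/125*2/5, 114/125 + 4/125*4/5) = [578/625, 586/625)
  'f': [114/125 + 4/125*4/5, 114/125 + 4/125*1/1) = [586/625, 118/125) <- contains code 588/625
  emit 'f', narrow to [586/625, 118/125)

Answer: fbbf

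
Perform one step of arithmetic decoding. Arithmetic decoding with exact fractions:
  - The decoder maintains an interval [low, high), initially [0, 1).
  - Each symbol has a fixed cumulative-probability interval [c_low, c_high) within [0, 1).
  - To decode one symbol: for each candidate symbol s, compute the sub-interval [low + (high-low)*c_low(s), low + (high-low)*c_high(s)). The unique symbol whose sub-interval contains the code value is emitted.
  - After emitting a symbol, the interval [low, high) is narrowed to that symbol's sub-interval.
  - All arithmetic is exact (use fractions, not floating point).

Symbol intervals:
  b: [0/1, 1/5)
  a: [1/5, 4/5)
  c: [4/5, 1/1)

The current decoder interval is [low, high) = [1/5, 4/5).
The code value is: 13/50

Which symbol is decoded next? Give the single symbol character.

Interval width = high − low = 4/5 − 1/5 = 3/5
Scaled code = (code − low) / width = (13/50 − 1/5) / 3/5 = 1/10
  b: [0/1, 1/5) ← scaled code falls here ✓
  a: [1/5, 4/5) 
  c: [4/5, 1/1) 

Answer: b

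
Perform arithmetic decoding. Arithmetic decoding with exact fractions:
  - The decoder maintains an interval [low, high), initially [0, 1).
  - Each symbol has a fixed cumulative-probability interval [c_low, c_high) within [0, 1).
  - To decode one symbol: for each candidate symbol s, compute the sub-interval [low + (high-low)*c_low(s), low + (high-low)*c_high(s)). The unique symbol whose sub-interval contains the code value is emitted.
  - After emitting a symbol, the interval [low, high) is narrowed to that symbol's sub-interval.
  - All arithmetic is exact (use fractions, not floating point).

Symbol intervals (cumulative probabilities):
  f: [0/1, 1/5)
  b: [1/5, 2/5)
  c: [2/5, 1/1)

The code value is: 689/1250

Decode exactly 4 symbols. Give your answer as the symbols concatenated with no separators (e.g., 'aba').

Answer: cbbb

Derivation:
Step 1: interval [0/1, 1/1), width = 1/1 - 0/1 = 1/1
  'f': [0/1 + 1/1*0/1, 0/1 + 1/1*1/5) = [0/1, 1/5)
  'b': [0/1 + 1/1*1/5, 0/1 + 1/1*2/5) = [1/5, 2/5)
  'c': [0/1 + 1/1*2/5, 0/1 + 1/1*1/1) = [2/5, 1/1) <- contains code 689/1250
  emit 'c', narrow to [2/5, 1/1)
Step 2: interval [2/5, 1/1), width = 1/1 - 2/5 = 3/5
  'f': [2/5 + 3/5*0/1, 2/5 + 3/5*1/5) = [2/5, 13/25)
  'b': [2/5 + 3/5*1/5, 2/5 + 3/5*2/5) = [13/25, 16/25) <- contains code 689/1250
  'c': [2/5 + 3/5*2/5, 2/5 + 3/5*1/1) = [16/25, 1/1)
  emit 'b', narrow to [13/25, 16/25)
Step 3: interval [13/25, 16/25), width = 16/25 - 13/25 = 3/25
  'f': [13/25 + 3/25*0/1, 13/25 + 3/25*1/5) = [13/25, 68/125)
  'b': [13/25 + 3/25*1/5, 13/25 + 3/25*2/5) = [68/125, 71/125) <- contains code 689/1250
  'c': [13/25 + 3/25*2/5, 13/25 + 3/25*1/1) = [71/125, 16/25)
  emit 'b', narrow to [68/125, 71/125)
Step 4: interval [68/125, 71/125), width = 71/125 - 68/125 = 3/125
  'f': [68/125 + 3/125*0/1, 68/125 + 3/125*1/5) = [68/125, 343/625)
  'b': [68/125 + 3/125*1/5, 68/125 + 3/125*2/5) = [343/625, 346/625) <- contains code 689/1250
  'c': [68/125 + 3/125*2/5, 68/125 + 3/125*1/1) = [346/625, 71/125)
  emit 'b', narrow to [343/625, 346/625)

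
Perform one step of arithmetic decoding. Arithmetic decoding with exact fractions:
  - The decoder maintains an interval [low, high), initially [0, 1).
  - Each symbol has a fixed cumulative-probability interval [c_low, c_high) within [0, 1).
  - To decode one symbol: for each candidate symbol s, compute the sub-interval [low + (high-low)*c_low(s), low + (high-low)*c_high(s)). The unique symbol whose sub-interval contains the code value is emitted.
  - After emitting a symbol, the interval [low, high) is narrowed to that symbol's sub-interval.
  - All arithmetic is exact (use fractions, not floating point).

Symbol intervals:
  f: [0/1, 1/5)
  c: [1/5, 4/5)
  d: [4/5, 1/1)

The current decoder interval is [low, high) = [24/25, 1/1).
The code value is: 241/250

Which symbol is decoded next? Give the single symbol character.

Interval width = high − low = 1/1 − 24/25 = 1/25
Scaled code = (code − low) / width = (241/250 − 24/25) / 1/25 = 1/10
  f: [0/1, 1/5) ← scaled code falls here ✓
  c: [1/5, 4/5) 
  d: [4/5, 1/1) 

Answer: f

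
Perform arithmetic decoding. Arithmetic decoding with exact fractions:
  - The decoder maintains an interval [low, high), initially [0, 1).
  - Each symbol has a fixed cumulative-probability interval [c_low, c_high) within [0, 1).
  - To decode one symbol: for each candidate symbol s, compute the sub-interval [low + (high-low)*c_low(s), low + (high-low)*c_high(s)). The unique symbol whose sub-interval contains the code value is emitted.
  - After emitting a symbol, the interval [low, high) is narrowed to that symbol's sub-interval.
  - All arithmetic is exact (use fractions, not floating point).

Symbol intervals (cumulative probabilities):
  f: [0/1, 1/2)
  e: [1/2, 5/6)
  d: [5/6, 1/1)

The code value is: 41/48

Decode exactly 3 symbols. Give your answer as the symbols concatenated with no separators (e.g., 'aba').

Answer: dff

Derivation:
Step 1: interval [0/1, 1/1), width = 1/1 - 0/1 = 1/1
  'f': [0/1 + 1/1*0/1, 0/1 + 1/1*1/2) = [0/1, 1/2)
  'e': [0/1 + 1/1*1/2, 0/1 + 1/1*5/6) = [1/2, 5/6)
  'd': [0/1 + 1/1*5/6, 0/1 + 1/1*1/1) = [5/6, 1/1) <- contains code 41/48
  emit 'd', narrow to [5/6, 1/1)
Step 2: interval [5/6, 1/1), width = 1/1 - 5/6 = 1/6
  'f': [5/6 + 1/6*0/1, 5/6 + 1/6*1/2) = [5/6, 11/12) <- contains code 41/48
  'e': [5/6 + 1/6*1/2, 5/6 + 1/6*5/6) = [11/12, 35/36)
  'd': [5/6 + 1/6*5/6, 5/6 + 1/6*1/1) = [35/36, 1/1)
  emit 'f', narrow to [5/6, 11/12)
Step 3: interval [5/6, 11/12), width = 11/12 - 5/6 = 1/12
  'f': [5/6 + 1/12*0/1, 5/6 + 1/12*1/2) = [5/6, 7/8) <- contains code 41/48
  'e': [5/6 + 1/12*1/2, 5/6 + 1/12*5/6) = [7/8, 65/72)
  'd': [5/6 + 1/12*5/6, 5/6 + 1/12*1/1) = [65/72, 11/12)
  emit 'f', narrow to [5/6, 7/8)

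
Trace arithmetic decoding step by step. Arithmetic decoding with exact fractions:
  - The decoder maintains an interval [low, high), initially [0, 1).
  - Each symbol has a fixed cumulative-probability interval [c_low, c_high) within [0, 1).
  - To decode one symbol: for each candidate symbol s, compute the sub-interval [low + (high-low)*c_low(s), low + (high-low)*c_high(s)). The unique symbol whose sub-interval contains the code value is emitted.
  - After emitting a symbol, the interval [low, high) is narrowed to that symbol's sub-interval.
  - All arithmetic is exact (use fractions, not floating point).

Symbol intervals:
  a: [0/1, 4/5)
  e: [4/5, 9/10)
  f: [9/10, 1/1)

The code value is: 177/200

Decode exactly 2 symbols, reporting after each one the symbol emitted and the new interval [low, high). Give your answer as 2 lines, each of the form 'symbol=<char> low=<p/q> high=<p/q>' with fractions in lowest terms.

Step 1: interval [0/1, 1/1), width = 1/1 - 0/1 = 1/1
  'a': [0/1 + 1/1*0/1, 0/1 + 1/1*4/5) = [0/1, 4/5)
  'e': [0/1 + 1/1*4/5, 0/1 + 1/1*9/10) = [4/5, 9/10) <- contains code 177/200
  'f': [0/1 + 1/1*9/10, 0/1 + 1/1*1/1) = [9/10, 1/1)
  emit 'e', narrow to [4/5, 9/10)
Step 2: interval [4/5, 9/10), width = 9/10 - 4/5 = 1/10
  'a': [4/5 + 1/10*0/1, 4/5 + 1/10*4/5) = [4/5, 22/25)
  'e': [4/5 + 1/10*4/5, 4/5 + 1/10*9/10) = [22/25, 89/100) <- contains code 177/200
  'f': [4/5 + 1/10*9/10, 4/5 + 1/10*1/1) = [89/100, 9/10)
  emit 'e', narrow to [22/25, 89/100)

Answer: symbol=e low=4/5 high=9/10
symbol=e low=22/25 high=89/100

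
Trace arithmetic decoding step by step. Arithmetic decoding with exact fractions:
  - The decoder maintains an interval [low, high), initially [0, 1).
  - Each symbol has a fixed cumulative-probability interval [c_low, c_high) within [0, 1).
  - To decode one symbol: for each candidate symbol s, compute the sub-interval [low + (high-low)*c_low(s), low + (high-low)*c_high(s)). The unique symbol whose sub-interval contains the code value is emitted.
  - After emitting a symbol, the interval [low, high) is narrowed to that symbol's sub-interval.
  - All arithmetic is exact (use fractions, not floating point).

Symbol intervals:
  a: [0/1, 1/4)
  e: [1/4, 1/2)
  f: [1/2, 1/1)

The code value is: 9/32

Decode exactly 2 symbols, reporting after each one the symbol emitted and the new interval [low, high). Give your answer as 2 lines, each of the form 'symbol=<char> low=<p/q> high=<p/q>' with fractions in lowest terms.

Answer: symbol=e low=1/4 high=1/2
symbol=a low=1/4 high=5/16

Derivation:
Step 1: interval [0/1, 1/1), width = 1/1 - 0/1 = 1/1
  'a': [0/1 + 1/1*0/1, 0/1 + 1/1*1/4) = [0/1, 1/4)
  'e': [0/1 + 1/1*1/4, 0/1 + 1/1*1/2) = [1/4, 1/2) <- contains code 9/32
  'f': [0/1 + 1/1*1/2, 0/1 + 1/1*1/1) = [1/2, 1/1)
  emit 'e', narrow to [1/4, 1/2)
Step 2: interval [1/4, 1/2), width = 1/2 - 1/4 = 1/4
  'a': [1/4 + 1/4*0/1, 1/4 + 1/4*1/4) = [1/4, 5/16) <- contains code 9/32
  'e': [1/4 + 1/4*1/4, 1/4 + 1/4*1/2) = [5/16, 3/8)
  'f': [1/4 + 1/4*1/2, 1/4 + 1/4*1/1) = [3/8, 1/2)
  emit 'a', narrow to [1/4, 5/16)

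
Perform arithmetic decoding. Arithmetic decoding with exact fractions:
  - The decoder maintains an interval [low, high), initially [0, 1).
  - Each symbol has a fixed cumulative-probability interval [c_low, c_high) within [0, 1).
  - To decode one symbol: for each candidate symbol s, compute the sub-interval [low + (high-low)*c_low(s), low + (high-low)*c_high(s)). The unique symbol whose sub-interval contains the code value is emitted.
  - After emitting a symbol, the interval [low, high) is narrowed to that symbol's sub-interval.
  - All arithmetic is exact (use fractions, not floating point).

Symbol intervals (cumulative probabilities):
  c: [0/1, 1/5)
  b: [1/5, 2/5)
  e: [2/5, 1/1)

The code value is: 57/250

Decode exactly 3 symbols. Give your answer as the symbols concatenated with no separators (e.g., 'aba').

Step 1: interval [0/1, 1/1), width = 1/1 - 0/1 = 1/1
  'c': [0/1 + 1/1*0/1, 0/1 + 1/1*1/5) = [0/1, 1/5)
  'b': [0/1 + 1/1*1/5, 0/1 + 1/1*2/5) = [1/5, 2/5) <- contains code 57/250
  'e': [0/1 + 1/1*2/5, 0/1 + 1/1*1/1) = [2/5, 1/1)
  emit 'b', narrow to [1/5, 2/5)
Step 2: interval [1/5, 2/5), width = 2/5 - 1/5 = 1/5
  'c': [1/5 + 1/5*0/1, 1/5 + 1/5*1/5) = [1/5, 6/25) <- contains code 57/250
  'b': [1/5 + 1/5*1/5, 1/5 + 1/5*2/5) = [6/25, 7/25)
  'e': [1/5 + 1/5*2/5, 1/5 + 1/5*1/1) = [7/25, 2/5)
  emit 'c', narrow to [1/5, 6/25)
Step 3: interval [1/5, 6/25), width = 6/25 - 1/5 = 1/25
  'c': [1/5 + 1/25*0/1, 1/5 + 1/25*1/5) = [1/5, 26/125)
  'b': [1/5 + 1/25*1/5, 1/5 + 1/25*2/5) = [26/125, 27/125)
  'e': [1/5 + 1/25*2/5, 1/5 + 1/25*1/1) = [27/125, 6/25) <- contains code 57/250
  emit 'e', narrow to [27/125, 6/25)

Answer: bce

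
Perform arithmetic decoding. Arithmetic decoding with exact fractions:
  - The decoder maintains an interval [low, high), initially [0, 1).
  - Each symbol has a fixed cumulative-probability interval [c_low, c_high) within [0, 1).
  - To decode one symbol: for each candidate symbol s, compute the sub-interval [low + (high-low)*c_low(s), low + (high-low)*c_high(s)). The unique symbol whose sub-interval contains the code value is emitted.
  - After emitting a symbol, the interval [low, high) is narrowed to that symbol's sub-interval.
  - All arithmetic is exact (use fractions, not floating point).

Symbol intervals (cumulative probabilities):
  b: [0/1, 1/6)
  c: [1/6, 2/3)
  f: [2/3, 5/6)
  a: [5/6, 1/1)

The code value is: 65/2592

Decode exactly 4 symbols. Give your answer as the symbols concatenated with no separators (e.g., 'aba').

Answer: bbac

Derivation:
Step 1: interval [0/1, 1/1), width = 1/1 - 0/1 = 1/1
  'b': [0/1 + 1/1*0/1, 0/1 + 1/1*1/6) = [0/1, 1/6) <- contains code 65/2592
  'c': [0/1 + 1/1*1/6, 0/1 + 1/1*2/3) = [1/6, 2/3)
  'f': [0/1 + 1/1*2/3, 0/1 + 1/1*5/6) = [2/3, 5/6)
  'a': [0/1 + 1/1*5/6, 0/1 + 1/1*1/1) = [5/6, 1/1)
  emit 'b', narrow to [0/1, 1/6)
Step 2: interval [0/1, 1/6), width = 1/6 - 0/1 = 1/6
  'b': [0/1 + 1/6*0/1, 0/1 + 1/6*1/6) = [0/1, 1/36) <- contains code 65/2592
  'c': [0/1 + 1/6*1/6, 0/1 + 1/6*2/3) = [1/36, 1/9)
  'f': [0/1 + 1/6*2/3, 0/1 + 1/6*5/6) = [1/9, 5/36)
  'a': [0/1 + 1/6*5/6, 0/1 + 1/6*1/1) = [5/36, 1/6)
  emit 'b', narrow to [0/1, 1/36)
Step 3: interval [0/1, 1/36), width = 1/36 - 0/1 = 1/36
  'b': [0/1 + 1/36*0/1, 0/1 + 1/36*1/6) = [0/1, 1/216)
  'c': [0/1 + 1/36*1/6, 0/1 + 1/36*2/3) = [1/216, 1/54)
  'f': [0/1 + 1/36*2/3, 0/1 + 1/36*5/6) = [1/54, 5/216)
  'a': [0/1 + 1/36*5/6, 0/1 + 1/36*1/1) = [5/216, 1/36) <- contains code 65/2592
  emit 'a', narrow to [5/216, 1/36)
Step 4: interval [5/216, 1/36), width = 1/36 - 5/216 = 1/216
  'b': [5/216 + 1/216*0/1, 5/216 + 1/216*1/6) = [5/216, 31/1296)
  'c': [5/216 + 1/216*1/6, 5/216 + 1/216*2/3) = [31/1296, 17/648) <- contains code 65/2592
  'f': [5/216 + 1/216*2/3, 5/216 + 1/216*5/6) = [17/648, 35/1296)
  'a': [5/216 + 1/216*5/6, 5/216 + 1/216*1/1) = [35/1296, 1/36)
  emit 'c', narrow to [31/1296, 17/648)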